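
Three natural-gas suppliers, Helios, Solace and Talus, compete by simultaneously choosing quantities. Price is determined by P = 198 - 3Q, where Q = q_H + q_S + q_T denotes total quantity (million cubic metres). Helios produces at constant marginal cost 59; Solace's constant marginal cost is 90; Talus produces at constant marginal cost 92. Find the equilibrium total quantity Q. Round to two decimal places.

Helios's profit: π_H = (198 - 3Q)q_H - (59q_H). Setting ∂π_H/∂q_H = 0: 139 - 6q_H - 3(q_S + q_T) = 0.
Solace's first-order condition: 108 - 6q_S - 3(q_H + q_T) = 0.
Talus's profit: π_T = (198 - 3Q)q_T - (92q_T). Setting ∂π_T/∂q_T = 0: 106 - 6q_T - 3(q_H + q_S) = 0.
Summing all 3 equations gives 353 − 12Q = 0, hence Q = 353/12.
Back-substituting: q_H = (139 − 353/4)/3 = 203/12, q_S = (108 − 353/4)/3 = 79/12, q_T = (106 − 353/4)/3 = 71/12.
Total output Q = 203/12 + 79/12 + 71/12 = 353/12.

29.42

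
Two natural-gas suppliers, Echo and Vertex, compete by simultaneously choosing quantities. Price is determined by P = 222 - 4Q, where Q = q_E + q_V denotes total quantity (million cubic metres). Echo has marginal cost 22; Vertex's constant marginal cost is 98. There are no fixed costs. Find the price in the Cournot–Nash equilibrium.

114

Echo's profit: π_E = (222 - 4Q)q_E - (22q_E). Setting ∂π_E/∂q_E = 0: 200 - 8q_E - 4(q_V) = 0.
Vertex's first-order condition: 124 - 8q_V - 4(q_E) = 0.
Rearranging gives the reaction functions q_E = (200 - 4q_V)/8 and q_V = (124 - 4q_E)/8.
Solving the pair: q_E = 23, q_V = 4.
Total output Q = 27, so price P = 222 - 4·27 = 114.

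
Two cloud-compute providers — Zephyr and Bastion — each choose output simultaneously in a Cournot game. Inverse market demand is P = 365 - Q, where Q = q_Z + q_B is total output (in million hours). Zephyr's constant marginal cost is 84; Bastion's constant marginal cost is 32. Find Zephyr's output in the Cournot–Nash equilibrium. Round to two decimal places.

76.33

Zephyr's profit: π_Z = (365 - Q)q_Z - (84q_Z). Setting ∂π_Z/∂q_Z = 0: 281 - 2q_Z - (q_B) = 0.
Bastion's profit: π_B = (365 - Q)q_B - (32q_B). Setting ∂π_B/∂q_B = 0: 333 - 2q_B - (q_Z) = 0.
So q_Z = (281 - q_B)/2 and q_B = (333 - q_Z)/2.
Substituting one into the other gives q_Z = 229/3 and q_B = 385/3.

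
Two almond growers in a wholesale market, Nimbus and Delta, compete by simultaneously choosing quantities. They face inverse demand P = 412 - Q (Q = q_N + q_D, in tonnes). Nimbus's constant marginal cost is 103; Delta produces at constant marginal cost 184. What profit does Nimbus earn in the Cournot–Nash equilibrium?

Nimbus's profit: π_N = (412 - Q)q_N - (103q_N). Setting ∂π_N/∂q_N = 0: 309 - 2q_N - (q_D) = 0.
Delta's profit: π_D = (412 - Q)q_D - (184q_D). Setting ∂π_D/∂q_D = 0: 228 - 2q_D - (q_N) = 0.
Rearranging gives the reaction functions q_N = (309 - q_D)/2 and q_D = (228 - q_N)/2.
Solving the pair: q_N = 130, q_D = 49.
Price P = 412 - 179 = 233.
Nimbus's profit: (233 - 103)·130 = 16900.

16900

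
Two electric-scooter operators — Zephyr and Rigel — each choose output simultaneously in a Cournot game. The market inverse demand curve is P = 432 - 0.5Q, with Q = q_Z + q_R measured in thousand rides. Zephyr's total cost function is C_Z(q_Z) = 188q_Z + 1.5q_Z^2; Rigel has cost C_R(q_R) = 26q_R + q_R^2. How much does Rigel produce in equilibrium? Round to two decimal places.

127.83

Zephyr's profit: π_Z = (432 - 0.5Q)q_Z - (188q_Z + (3/2)q_Z²). Setting ∂π_Z/∂q_Z = 0: 244 - 4q_Z - (1/2)(q_R) = 0.
Rigel's first-order condition: 406 - 3q_R - (1/2)(q_Z) = 0.
Rearranging gives the reaction functions q_Z = (244 - (1/2)q_R)/4 and q_R = (406 - (1/2)q_Z)/3.
Solving the pair: q_Z = 45.0213, q_R = 127.8298.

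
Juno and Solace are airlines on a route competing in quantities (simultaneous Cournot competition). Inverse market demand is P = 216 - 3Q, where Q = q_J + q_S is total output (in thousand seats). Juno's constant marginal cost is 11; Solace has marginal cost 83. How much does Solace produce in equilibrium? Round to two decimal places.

6.78

Juno's profit: π_J = (216 - 3Q)q_J - (11q_J). Setting ∂π_J/∂q_J = 0: 205 - 6q_J - 3(q_S) = 0.
Solace's profit: π_S = (216 - 3Q)q_S - (83q_S). Setting ∂π_S/∂q_S = 0: 133 - 6q_S - 3(q_J) = 0.
Best responses: q_J = (205 - 3q_S)/6, q_S = (133 - 3q_J)/6.
Substituting one into the other gives q_J = 277/9 and q_S = 61/9.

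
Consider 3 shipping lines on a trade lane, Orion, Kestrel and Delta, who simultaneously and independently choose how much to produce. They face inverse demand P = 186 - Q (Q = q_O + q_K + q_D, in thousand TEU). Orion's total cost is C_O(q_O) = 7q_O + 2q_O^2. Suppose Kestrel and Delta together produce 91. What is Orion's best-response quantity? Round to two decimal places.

14.67

With rivals' combined output fixed at 91, Orion's profit is π_O = (186 - 91 - q_O)q_O - (7q_O + 2q_O²) = (95 - q_O)q_O - (7q_O + 2q_O²).
∂π_O/∂q_O = 88 - 6q_O = 0, so q_O = 44/3.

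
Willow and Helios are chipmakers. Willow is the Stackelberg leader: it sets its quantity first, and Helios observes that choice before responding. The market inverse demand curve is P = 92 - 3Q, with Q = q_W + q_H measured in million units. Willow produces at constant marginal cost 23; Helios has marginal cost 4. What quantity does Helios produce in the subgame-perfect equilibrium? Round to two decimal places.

The follower Helios best-responds to any q_W: π_H = (92 - 3Q)q_H - 4q_H.
∂π_H/∂q_H = 88 - 3q_W - 6q_H = 0 gives the reaction function q_H = (88 - 3q_W)/6.
The leader anticipates this reaction. Substituting into P = 92 - 3Q gives P = 48 - (3/2)q_W, so π_W = (48 - (3/2)q_W)q_W - 23q_W.
The leader's first-order condition 25 - 3q_W = 0 yields q_W = 25/3.
Then q_H = (88 - 3·(25/3))/6 = 21/2.

10.50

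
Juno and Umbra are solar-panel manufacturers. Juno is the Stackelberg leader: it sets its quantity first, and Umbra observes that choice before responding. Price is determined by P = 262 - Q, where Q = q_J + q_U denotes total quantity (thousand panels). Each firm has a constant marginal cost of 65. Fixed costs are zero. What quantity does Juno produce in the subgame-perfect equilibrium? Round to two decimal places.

Solve by backward induction. Given q_J, the follower Umbra maximises π_U = (262 - q_J - q_U)q_U - 65q_U.
Setting the follower's marginal profit to zero, 197 - q_J - 2q_U = 0, i.e. q_U = (197 - q_J)/2.
The leader anticipates this reaction. Substituting into P = 262 - Q gives P = 327/2 - (1/2)q_J, so π_J = (327/2 - (1/2)q_J)q_J - 65q_J.
The leader's first-order condition 197/2 - q_J = 0 yields q_J = 197/2.
Then q_U = (197 - 197/2)/2 = 197/4.

98.50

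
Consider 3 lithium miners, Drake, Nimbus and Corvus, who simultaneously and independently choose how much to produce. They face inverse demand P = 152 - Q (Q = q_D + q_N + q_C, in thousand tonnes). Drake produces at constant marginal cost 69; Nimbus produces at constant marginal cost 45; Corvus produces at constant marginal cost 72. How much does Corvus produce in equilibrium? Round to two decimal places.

Drake's profit: π_D = (152 - Q)q_D - (69q_D). Setting ∂π_D/∂q_D = 0: 83 - 2q_D - (q_N + q_C) = 0.
Nimbus's profit: π_N = (152 - Q)q_N - (45q_N). Setting ∂π_N/∂q_N = 0: 107 - 2q_N - (q_D + q_C) = 0.
Corvus's profit: π_C = (152 - Q)q_C - (72q_C). Setting ∂π_C/∂q_C = 0: 80 - 2q_C - (q_D + q_N) = 0.
Summing all 3 equations gives 270 − 4Q = 0, hence Q = 135/2.
Back-substituting: q_D = (83 − 135/2) = 31/2, q_N = (107 − 135/2) = 79/2, q_C = (80 − 135/2) = 25/2.

12.50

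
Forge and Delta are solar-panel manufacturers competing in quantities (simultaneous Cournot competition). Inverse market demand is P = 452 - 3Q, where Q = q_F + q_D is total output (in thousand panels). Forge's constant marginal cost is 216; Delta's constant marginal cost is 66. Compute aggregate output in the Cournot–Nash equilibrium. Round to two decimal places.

69.11

Forge's profit: π_F = (452 - 3Q)q_F - (216q_F). Setting ∂π_F/∂q_F = 0: 236 - 6q_F - 3(q_D) = 0.
Delta's first-order condition: 386 - 6q_D - 3(q_F) = 0.
Best responses: q_F = (236 - 3q_D)/6, q_D = (386 - 3q_F)/6.
Solving the pair: q_F = 86/9, q_D = 536/9.
Total output Q = 86/9 + 536/9 = 622/9.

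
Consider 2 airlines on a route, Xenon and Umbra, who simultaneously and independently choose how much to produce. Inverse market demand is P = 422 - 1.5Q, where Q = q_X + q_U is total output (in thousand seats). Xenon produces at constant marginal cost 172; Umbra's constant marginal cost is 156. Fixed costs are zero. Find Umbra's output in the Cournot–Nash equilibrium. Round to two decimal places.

Xenon's profit: π_X = (422 - 1.5Q)q_X - (172q_X). Setting ∂π_X/∂q_X = 0: 250 - 3q_X - (3/2)(q_U) = 0.
Umbra's first-order condition: 266 - 3q_U - (3/2)(q_X) = 0.
Rearranging gives the reaction functions q_X = (250 - (3/2)q_U)/3 and q_U = (266 - (3/2)q_X)/3.
Substituting one into the other gives q_X = 52 and q_U = 188/3.

62.67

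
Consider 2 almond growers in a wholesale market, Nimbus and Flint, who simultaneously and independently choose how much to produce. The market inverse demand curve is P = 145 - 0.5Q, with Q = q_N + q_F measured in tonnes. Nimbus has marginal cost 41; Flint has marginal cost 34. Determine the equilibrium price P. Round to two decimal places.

Nimbus's profit: π_N = (145 - 0.5Q)q_N - (41q_N). Setting ∂π_N/∂q_N = 0: 104 - q_N - (1/2)(q_F) = 0.
Flint's first-order condition: 111 - q_F - (1/2)(q_N) = 0.
Rearranging gives the reaction functions q_N = (104 - (1/2)q_F) and q_F = (111 - (1/2)q_N).
Substituting one into the other gives q_N = 194/3 and q_F = 236/3.
Total output Q = 430/3, so price P = 145 - (1/2)·(430/3) = 220/3.

73.33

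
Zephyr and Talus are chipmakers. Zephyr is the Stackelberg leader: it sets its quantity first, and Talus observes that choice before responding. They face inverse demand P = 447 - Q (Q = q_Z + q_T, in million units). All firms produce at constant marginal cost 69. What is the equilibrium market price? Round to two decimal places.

Solve by backward induction. Given q_Z, the follower Talus maximises π_T = (447 - q_Z - q_T)q_T - 69q_T.
Follower FOC: 378 - q_Z - 2q_T = 0, so q_T(q_Z) = (378 - q_Z)/2.
Zephyr substitutes q_T(q_Z) into its own profit: π_Z = q_Z(447 - q_Z - (378 - q_Z)/2) - 69q_Z = (258 - (1/2)q_Z)q_Z - 69q_Z.
Maximising: ∂π_Z/∂q_Z = 189 - q_Z = 0, giving q_Z = 189.
Then q_T = (378 - 189)/2 = 189/2.
Total output Q = 567/2, so price P = 447 - 567/2 = 327/2.

163.50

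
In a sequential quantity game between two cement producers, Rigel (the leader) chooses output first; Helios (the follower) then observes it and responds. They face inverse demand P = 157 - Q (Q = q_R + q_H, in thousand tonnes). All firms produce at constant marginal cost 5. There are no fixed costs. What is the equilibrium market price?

43

The follower Helios best-responds to any q_R: π_H = (157 - Q)q_H - 5q_H.
Follower FOC: 152 - q_R - 2q_H = 0, so q_H(q_R) = (152 - q_R)/2.
Rigel substitutes q_H(q_R) into its own profit: π_R = q_R(157 - q_R - (152 - q_R)/2) - 5q_R = (81 - (1/2)q_R)q_R - 5q_R.
Maximising: ∂π_R/∂q_R = 76 - q_R = 0, giving q_R = 76.
Then q_H = (152 - 76)/2 = 38.
Total output Q = 114, so price P = 157 - 114 = 43.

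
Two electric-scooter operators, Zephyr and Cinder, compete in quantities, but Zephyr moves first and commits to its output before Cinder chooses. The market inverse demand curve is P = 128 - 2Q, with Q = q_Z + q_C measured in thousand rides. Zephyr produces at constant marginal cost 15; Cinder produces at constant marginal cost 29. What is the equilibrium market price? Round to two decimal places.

46.75

The follower Cinder best-responds to any q_Z: π_C = (128 - 2Q)q_C - 29q_C.
Setting the follower's marginal profit to zero, 99 - 2q_Z - 4q_C = 0, i.e. q_C = (99 - 2q_Z)/4.
Zephyr substitutes q_C(q_Z) into its own profit: π_Z = q_Z(128 - 2q_Z - (99 - 2q_Z)/2) - 15q_Z = (157/2 - q_Z)q_Z - 15q_Z.
The leader's first-order condition 127/2 - 2q_Z = 0 yields q_Z = 127/4.
Then q_C = (99 - 2·(127/4))/4 = 71/8.
Total output Q = 325/8, so price P = 128 - 2·(325/8) = 187/4.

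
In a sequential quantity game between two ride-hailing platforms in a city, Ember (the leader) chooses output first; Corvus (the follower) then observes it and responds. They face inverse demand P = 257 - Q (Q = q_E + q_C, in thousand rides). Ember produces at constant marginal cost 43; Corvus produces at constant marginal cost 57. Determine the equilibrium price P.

Solve by backward induction. Given q_E, the follower Corvus maximises π_C = (257 - q_E - q_C)q_C - 57q_C.
Follower FOC: 200 - q_E - 2q_C = 0, so q_C(q_E) = (200 - q_E)/2.
The leader anticipates this reaction. Substituting into P = 257 - Q gives P = 157 - (1/2)q_E, so π_E = (157 - (1/2)q_E)q_E - 43q_E.
The leader's first-order condition 114 - q_E = 0 yields q_E = 114.
Then q_C = (200 - 114)/2 = 43.
Total output Q = 157, so price P = 257 - 157 = 100.

100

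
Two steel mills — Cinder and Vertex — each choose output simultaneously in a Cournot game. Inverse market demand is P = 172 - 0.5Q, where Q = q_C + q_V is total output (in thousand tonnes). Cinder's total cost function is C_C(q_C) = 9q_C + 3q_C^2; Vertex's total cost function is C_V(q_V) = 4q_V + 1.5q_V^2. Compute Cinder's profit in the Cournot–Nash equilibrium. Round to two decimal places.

1466.35

Cinder's profit: π_C = (172 - 0.5Q)q_C - (9q_C + 3q_C²). Setting ∂π_C/∂q_C = 0: 163 - 7q_C - (1/2)(q_V) = 0.
Vertex's first-order condition: 168 - 4q_V - (1/2)(q_C) = 0.
Best responses: q_C = (163 - (1/2)q_V)/7, q_V = (168 - (1/2)q_C)/4.
Solving the pair: q_C = 20.4685, q_V = 39.4414.
Price P = 172 - (1/2)·59.9099 = 142.0450.
Cinder's profit: 142.0450·20.4685 - 9·20.4685 - 3·20.4685² = 1466.3537.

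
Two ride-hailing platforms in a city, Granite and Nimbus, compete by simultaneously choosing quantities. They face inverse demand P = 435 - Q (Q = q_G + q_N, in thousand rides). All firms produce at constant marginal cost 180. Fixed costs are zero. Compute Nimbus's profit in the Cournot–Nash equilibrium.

7225

A representative firm's profit is π_i = q_i(435 - Q) - 180q_i.
First-order condition (treating rivals' output as given): 255 - 2q_i - q_j = 0.
With identical firms every q_j equals q_i, so q_j = q_i and 255 = 3q_i, giving q_i = 85.
Price P = 435 - 170 = 265.
Nimbus's profit: (265 - 180)·85 = 7225.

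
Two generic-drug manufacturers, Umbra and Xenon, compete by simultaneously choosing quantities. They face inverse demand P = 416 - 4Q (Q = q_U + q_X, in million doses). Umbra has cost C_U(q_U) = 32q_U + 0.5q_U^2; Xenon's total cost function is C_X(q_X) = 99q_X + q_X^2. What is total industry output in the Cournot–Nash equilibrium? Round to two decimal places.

Umbra's profit: π_U = (416 - 4Q)q_U - (32q_U + (1/2)q_U²). Setting ∂π_U/∂q_U = 0: 384 - 9q_U - 4(q_X) = 0.
Xenon's first-order condition: 317 - 10q_X - 4(q_U) = 0.
So q_U = (384 - 4q_X)/9 and q_X = (317 - 4q_U)/10.
Substituting one into the other gives q_U = 1286/37 and q_X = 1317/74.
Total output Q = 1286/37 + 1317/74 = 52.5541.

52.55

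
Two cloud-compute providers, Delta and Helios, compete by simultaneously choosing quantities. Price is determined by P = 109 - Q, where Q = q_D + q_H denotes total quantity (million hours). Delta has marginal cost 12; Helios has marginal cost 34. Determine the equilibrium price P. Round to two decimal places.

51.67

Delta's profit: π_D = (109 - Q)q_D - (12q_D). Setting ∂π_D/∂q_D = 0: 97 - 2q_D - (q_H) = 0.
Helios's first-order condition: 75 - 2q_H - (q_D) = 0.
Best responses: q_D = (97 - q_H)/2, q_H = (75 - q_D)/2.
Solving the pair: q_D = 119/3, q_H = 53/3.
Total output Q = 172/3, so price P = 109 - 172/3 = 155/3.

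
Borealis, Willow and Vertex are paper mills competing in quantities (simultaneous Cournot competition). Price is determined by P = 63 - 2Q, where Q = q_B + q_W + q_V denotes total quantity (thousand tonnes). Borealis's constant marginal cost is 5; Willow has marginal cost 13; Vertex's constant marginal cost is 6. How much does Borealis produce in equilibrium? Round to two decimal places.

8.38

Borealis's profit: π_B = (63 - 2Q)q_B - (5q_B). Setting ∂π_B/∂q_B = 0: 58 - 4q_B - 2(q_W + q_V) = 0.
Willow's first-order condition: 50 - 4q_W - 2(q_B + q_V) = 0.
Vertex's first-order condition: 57 - 4q_V - 2(q_B + q_W) = 0.
Adding the 3 conditions: 165 − 4Q − 4Q = 0, i.e. Q = 165/8.
Back-substituting: q_B = (58 − 165/4)/2 = 67/8, q_W = (50 − 165/4)/2 = 35/8, q_V = (57 − 165/4)/2 = 63/8.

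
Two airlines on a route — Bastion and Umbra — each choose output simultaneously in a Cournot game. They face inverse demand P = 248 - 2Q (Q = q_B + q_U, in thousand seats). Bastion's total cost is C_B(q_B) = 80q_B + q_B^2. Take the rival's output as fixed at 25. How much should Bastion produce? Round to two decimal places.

With the rival's output fixed at 25, Bastion's profit is π_B = (248 - 2·25 - 2q_B)q_B - (80q_B + q_B²) = (198 - 2q_B)q_B - (80q_B + q_B²).
∂π_B/∂q_B = 118 - 6q_B = 0, so q_B = 59/3.

19.67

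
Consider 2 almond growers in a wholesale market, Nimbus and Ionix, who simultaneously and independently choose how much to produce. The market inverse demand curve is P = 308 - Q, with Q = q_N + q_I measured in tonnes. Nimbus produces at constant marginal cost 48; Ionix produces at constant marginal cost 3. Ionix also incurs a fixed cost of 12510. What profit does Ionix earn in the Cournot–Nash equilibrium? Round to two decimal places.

1101.11

Nimbus's profit: π_N = (308 - Q)q_N - (48q_N). Setting ∂π_N/∂q_N = 0: 260 - 2q_N - (q_I) = 0.
Ionix's first-order condition: 305 - 2q_I - (q_N) = 0.
Rearranging gives the reaction functions q_N = (260 - q_I)/2 and q_I = (305 - q_N)/2.
Solving the pair: q_N = 215/3, q_I = 350/3.
Price P = 308 - 565/3 = 359/3.
Ionix's profit: (359/3 - 3)·(350/3) - 12510 = 1101.1111.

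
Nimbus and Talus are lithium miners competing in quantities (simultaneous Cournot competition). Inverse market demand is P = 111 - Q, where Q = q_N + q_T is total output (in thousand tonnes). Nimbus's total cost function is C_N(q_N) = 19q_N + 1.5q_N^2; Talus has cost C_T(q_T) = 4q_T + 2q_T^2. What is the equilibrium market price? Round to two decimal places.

80.38

Nimbus's profit: π_N = (111 - Q)q_N - (19q_N + (3/2)q_N²). Setting ∂π_N/∂q_N = 0: 92 - 5q_N - (q_T) = 0.
Talus's profit: π_T = (111 - Q)q_T - (4q_T + 2q_T²). Setting ∂π_T/∂q_T = 0: 107 - 6q_T - (q_N) = 0.
So q_N = (92 - q_T)/5 and q_T = (107 - q_N)/6.
Substituting one into the other gives q_N = 445/29 and q_T = 443/29.
Total output Q = 888/29, so price P = 111 - 888/29 = 80.3793.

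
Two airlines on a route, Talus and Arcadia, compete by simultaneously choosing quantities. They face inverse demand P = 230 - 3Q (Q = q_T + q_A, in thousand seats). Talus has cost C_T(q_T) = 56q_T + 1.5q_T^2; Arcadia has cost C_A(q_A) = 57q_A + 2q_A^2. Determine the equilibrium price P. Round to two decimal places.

146.44

Talus's profit: π_T = (230 - 3Q)q_T - (56q_T + (3/2)q_T²). Setting ∂π_T/∂q_T = 0: 174 - 9q_T - 3(q_A) = 0.
Arcadia's first-order condition: 173 - 10q_A - 3(q_T) = 0.
Rearranging gives the reaction functions q_T = (174 - 3q_A)/9 and q_A = (173 - 3q_T)/10.
Substituting one into the other gives q_T = 407/27 and q_A = 115/9.
Total output Q = 752/27, so price P = 230 - 3·(752/27) = 1318/9.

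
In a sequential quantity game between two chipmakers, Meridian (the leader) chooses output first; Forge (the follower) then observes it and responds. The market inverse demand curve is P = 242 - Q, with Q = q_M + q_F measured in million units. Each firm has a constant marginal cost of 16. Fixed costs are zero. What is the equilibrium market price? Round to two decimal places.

The follower Forge best-responds to any q_M: π_F = (242 - Q)q_F - 16q_F.
Follower FOC: 226 - q_M - 2q_F = 0, so q_F(q_M) = (226 - q_M)/2.
The leader anticipates this reaction. Substituting into P = 242 - Q gives P = 129 - (1/2)q_M, so π_M = (129 - (1/2)q_M)q_M - 16q_M.
Maximising: ∂π_M/∂q_M = 113 - q_M = 0, giving q_M = 113.
Then q_F = (226 - 113)/2 = 113/2.
Total output Q = 339/2, so price P = 242 - 339/2 = 145/2.

72.50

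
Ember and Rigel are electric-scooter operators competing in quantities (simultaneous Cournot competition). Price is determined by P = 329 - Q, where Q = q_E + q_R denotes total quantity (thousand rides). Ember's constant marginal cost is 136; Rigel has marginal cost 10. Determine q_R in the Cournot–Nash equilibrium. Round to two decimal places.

148.33

Ember's profit: π_E = (329 - Q)q_E - (136q_E). Setting ∂π_E/∂q_E = 0: 193 - 2q_E - (q_R) = 0.
Rigel's profit: π_R = (329 - Q)q_R - (10q_R). Setting ∂π_R/∂q_R = 0: 319 - 2q_R - (q_E) = 0.
Best responses: q_E = (193 - q_R)/2, q_R = (319 - q_E)/2.
Substituting one into the other gives q_E = 67/3 and q_R = 445/3.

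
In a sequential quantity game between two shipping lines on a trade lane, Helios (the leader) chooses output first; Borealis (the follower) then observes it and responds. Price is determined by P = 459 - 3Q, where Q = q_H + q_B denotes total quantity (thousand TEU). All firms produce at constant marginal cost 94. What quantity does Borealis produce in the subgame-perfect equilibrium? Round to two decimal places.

The follower Borealis best-responds to any q_H: π_B = (459 - 3Q)q_B - 94q_B.
Follower FOC: 365 - 3q_H - 6q_B = 0, so q_B(q_H) = (365 - 3q_H)/6.
The leader anticipates this reaction. Substituting into P = 459 - 3Q gives P = 553/2 - (3/2)q_H, so π_H = (553/2 - (3/2)q_H)q_H - 94q_H.
Maximising: ∂π_H/∂q_H = 365/2 - 3q_H = 0, giving q_H = 365/6.
Then q_B = (365 - 3·(365/6))/6 = 365/12.

30.42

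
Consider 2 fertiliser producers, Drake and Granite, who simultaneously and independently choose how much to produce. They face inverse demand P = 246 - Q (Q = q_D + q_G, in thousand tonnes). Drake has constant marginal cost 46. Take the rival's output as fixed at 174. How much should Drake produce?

13

With the rival's output fixed at 174, Drake's profit is π_D = (246 - 174 - q_D)q_D - (46q_D) = (72 - q_D)q_D - (46q_D).
∂π_D/∂q_D = 26 - 2q_D = 0, so q_D = 13.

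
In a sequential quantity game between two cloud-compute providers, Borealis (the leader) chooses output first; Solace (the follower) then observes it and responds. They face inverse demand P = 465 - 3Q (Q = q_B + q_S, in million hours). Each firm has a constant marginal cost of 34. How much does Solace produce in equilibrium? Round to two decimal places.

35.92

Solve by backward induction. Given q_B, the follower Solace maximises π_S = (465 - 3q_B - 3q_S)q_S - 34q_S.
∂π_S/∂q_S = 431 - 3q_B - 6q_S = 0 gives the reaction function q_S = (431 - 3q_B)/6.
The leader anticipates this reaction. Substituting into P = 465 - 3Q gives P = 499/2 - (3/2)q_B, so π_B = (499/2 - (3/2)q_B)q_B - 34q_B.
The leader's first-order condition 431/2 - 3q_B = 0 yields q_B = 431/6.
Then q_S = (431 - 3·(431/6))/6 = 431/12.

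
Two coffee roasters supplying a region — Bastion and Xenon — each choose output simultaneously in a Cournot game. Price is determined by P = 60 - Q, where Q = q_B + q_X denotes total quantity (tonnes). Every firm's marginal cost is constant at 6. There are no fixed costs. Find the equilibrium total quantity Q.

Each firm earns π_i = (60 - Q)q_i - 6q_i.
Setting ∂π_i/∂q_i = 0 with rivals' quantities fixed: 54 - 2q_i - q_j = 0.
By symmetry each firm produces the same amount; substituting q_j = q_i yields q_i = 54/3 = 18.
Total output Q = 18 + 18 = 36.

36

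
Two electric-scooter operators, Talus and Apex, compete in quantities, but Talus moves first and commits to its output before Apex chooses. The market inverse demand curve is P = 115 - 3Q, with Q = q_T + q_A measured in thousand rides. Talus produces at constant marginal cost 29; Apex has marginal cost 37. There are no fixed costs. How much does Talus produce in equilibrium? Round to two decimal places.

Solve by backward induction. Given q_T, the follower Apex maximises π_A = (115 - 3q_T - 3q_A)q_A - 37q_A.
Follower FOC: 78 - 3q_T - 6q_A = 0, so q_A(q_T) = (78 - 3q_T)/6.
The leader anticipates this reaction. Substituting into P = 115 - 3Q gives P = 76 - (3/2)q_T, so π_T = (76 - (3/2)q_T)q_T - 29q_T.
The leader's first-order condition 47 - 3q_T = 0 yields q_T = 47/3.
Then q_A = (78 - 3·(47/3))/6 = 31/6.

15.67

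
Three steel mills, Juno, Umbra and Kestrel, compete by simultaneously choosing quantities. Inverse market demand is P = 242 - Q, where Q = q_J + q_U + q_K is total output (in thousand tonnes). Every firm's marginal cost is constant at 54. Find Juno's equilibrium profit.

Each firm earns π_i = (242 - Q)q_i - 54q_i.
Setting ∂π_i/∂q_i = 0 with rivals' quantities fixed: 188 - 2q_i - Σ_{j≠i} q_j = 0.
With identical firms every q_j equals q_i, so Σ_{j≠i} q_j = 2q_i and 188 = 4q_i, giving q_i = 47.
Price P = 242 - 141 = 101.
Juno's profit: (101 - 54)·47 = 2209.

2209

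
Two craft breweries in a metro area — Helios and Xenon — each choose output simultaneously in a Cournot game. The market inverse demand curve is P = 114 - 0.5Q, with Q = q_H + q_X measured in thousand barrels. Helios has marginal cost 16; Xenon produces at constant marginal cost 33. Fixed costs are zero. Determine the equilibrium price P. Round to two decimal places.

Helios's profit: π_H = (114 - 0.5Q)q_H - (16q_H). Setting ∂π_H/∂q_H = 0: 98 - q_H - (1/2)(q_X) = 0.
Xenon's profit: π_X = (114 - 0.5Q)q_X - (33q_X). Setting ∂π_X/∂q_X = 0: 81 - q_X - (1/2)(q_H) = 0.
So q_H = (98 - (1/2)q_X) and q_X = (81 - (1/2)q_H).
Substituting one into the other gives q_H = 230/3 and q_X = 128/3.
Total output Q = 358/3, so price P = 114 - (1/2)·(358/3) = 163/3.

54.33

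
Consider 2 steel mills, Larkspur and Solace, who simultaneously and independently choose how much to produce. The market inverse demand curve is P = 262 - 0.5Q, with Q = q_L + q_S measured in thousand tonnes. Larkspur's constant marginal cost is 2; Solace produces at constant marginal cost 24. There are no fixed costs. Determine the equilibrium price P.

Larkspur's profit: π_L = (262 - 0.5Q)q_L - (2q_L). Setting ∂π_L/∂q_L = 0: 260 - q_L - (1/2)(q_S) = 0.
Solace's first-order condition: 238 - q_S - (1/2)(q_L) = 0.
Rearranging gives the reaction functions q_L = (260 - (1/2)q_S) and q_S = (238 - (1/2)q_L).
Substituting one into the other gives q_L = 188 and q_S = 144.
Total output Q = 332, so price P = 262 - (1/2)·332 = 96.

96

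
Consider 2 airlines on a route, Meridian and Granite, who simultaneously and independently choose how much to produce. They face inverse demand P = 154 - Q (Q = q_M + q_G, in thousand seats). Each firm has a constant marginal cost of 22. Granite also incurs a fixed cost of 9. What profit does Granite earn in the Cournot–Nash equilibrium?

1927

Each firm earns π_i = (154 - Q)q_i - 22q_i.
Setting ∂π_i/∂q_i = 0 with rivals' quantities fixed: 132 - 2q_i - q_j = 0.
With identical firms every q_j equals q_i, so q_j = q_i and 132 = 3q_i, giving q_i = 44.
Price P = 154 - 88 = 66.
Granite's profit: (66 - 22)·44 - 9 = 1927.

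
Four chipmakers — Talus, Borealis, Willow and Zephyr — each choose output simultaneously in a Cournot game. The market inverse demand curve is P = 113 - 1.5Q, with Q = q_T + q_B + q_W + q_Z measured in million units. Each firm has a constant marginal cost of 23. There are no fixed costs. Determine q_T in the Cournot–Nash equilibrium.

A representative firm's profit is π_i = q_i(113 - 1.5Q) - 23q_i.
Setting ∂π_i/∂q_i = 0 with rivals' quantities fixed: 90 - 3q_i - (3/2)·Σ_{j≠i} q_j = 0.
By symmetry each firm produces the same amount; substituting Σ_{j≠i} q_j = 3q_i yields q_i = 90/(15/2) = 12.

12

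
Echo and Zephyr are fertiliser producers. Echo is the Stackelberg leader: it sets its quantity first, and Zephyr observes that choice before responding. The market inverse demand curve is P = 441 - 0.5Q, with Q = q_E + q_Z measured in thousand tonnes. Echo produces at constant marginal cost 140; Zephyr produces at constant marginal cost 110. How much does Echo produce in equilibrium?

271

The follower Zephyr best-responds to any q_E: π_Z = (441 - 0.5Q)q_Z - 110q_Z.
∂π_Z/∂q_Z = 331 - (1/2)q_E - q_Z = 0 gives the reaction function q_Z = (331 - (1/2)q_E).
The leader anticipates this reaction. Substituting into P = 441 - 0.5Q gives P = 551/2 - (1/4)q_E, so π_E = (551/2 - (1/4)q_E)q_E - 140q_E.
The leader's first-order condition 271/2 - (1/2)q_E = 0 yields q_E = 271.
Then q_Z = (331 - (1/2)·271) = 391/2.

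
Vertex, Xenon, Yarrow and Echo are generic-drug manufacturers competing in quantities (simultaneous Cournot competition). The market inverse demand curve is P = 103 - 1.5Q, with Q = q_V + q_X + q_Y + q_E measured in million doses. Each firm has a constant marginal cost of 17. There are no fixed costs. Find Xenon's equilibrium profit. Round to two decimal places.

197.23

Each firm earns π_i = (103 - 1.5Q)q_i - 17q_i.
Setting ∂π_i/∂q_i = 0 with rivals' quantities fixed: 86 - 3q_i - (3/2)·Σ_{j≠i} q_j = 0.
By symmetry each firm produces the same amount; substituting Σ_{j≠i} q_j = 3q_i yields q_i = 86/(15/2) = 172/15.
Price P = 103 - (3/2)·(688/15) = 171/5.
Xenon's profit: (171/5 - 17)·(172/15) = 197.2267.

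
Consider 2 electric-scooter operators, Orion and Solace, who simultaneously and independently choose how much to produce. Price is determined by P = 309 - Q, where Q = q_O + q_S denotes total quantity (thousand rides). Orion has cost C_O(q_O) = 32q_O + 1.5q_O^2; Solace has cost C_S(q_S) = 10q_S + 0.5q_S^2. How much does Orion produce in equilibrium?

38

Orion's profit: π_O = (309 - Q)q_O - (32q_O + (3/2)q_O²). Setting ∂π_O/∂q_O = 0: 277 - 5q_O - (q_S) = 0.
Solace's first-order condition: 299 - 3q_S - (q_O) = 0.
So q_O = (277 - q_S)/5 and q_S = (299 - q_O)/3.
Substituting one into the other gives q_O = 38 and q_S = 87.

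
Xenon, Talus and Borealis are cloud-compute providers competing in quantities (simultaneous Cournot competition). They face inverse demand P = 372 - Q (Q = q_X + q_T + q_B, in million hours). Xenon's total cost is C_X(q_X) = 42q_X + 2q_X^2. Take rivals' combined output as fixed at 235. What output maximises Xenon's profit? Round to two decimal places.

With rivals' combined output fixed at 235, Xenon's profit is π_X = (372 - 235 - q_X)q_X - (42q_X + 2q_X²) = (137 - q_X)q_X - (42q_X + 2q_X²).
∂π_X/∂q_X = 95 - 6q_X = 0, so q_X = 95/6.

15.83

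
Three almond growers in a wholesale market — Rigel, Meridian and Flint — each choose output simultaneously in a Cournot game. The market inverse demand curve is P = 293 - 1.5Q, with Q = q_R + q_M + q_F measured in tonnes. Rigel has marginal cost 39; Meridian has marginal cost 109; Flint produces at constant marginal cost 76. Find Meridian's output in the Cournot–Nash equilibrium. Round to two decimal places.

13.50

Rigel's profit: π_R = (293 - 1.5Q)q_R - (39q_R). Setting ∂π_R/∂q_R = 0: 254 - 3q_R - (3/2)(q_M + q_F) = 0.
Meridian's profit: π_M = (293 - 1.5Q)q_M - (109q_M). Setting ∂π_M/∂q_M = 0: 184 - 3q_M - (3/2)(q_R + q_F) = 0.
Flint's profit: π_F = (293 - 1.5Q)q_F - (76q_F). Setting ∂π_F/∂q_F = 0: 217 - 3q_F - (3/2)(q_R + q_M) = 0.
Adding the 3 first-order conditions: 655 − 6Q = 0, so Q = 655/6.
Back-substituting: q_R = (254 − 655/4)/(3/2) = 361/6, q_M = (184 − 655/4)/(3/2) = 27/2, q_F = (217 − 655/4)/(3/2) = 71/2.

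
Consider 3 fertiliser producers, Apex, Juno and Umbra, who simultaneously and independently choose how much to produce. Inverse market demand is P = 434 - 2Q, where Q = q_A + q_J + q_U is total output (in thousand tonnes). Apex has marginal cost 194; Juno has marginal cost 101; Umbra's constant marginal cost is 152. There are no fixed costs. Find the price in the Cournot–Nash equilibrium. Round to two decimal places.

Apex's profit: π_A = (434 - 2Q)q_A - (194q_A). Setting ∂π_A/∂q_A = 0: 240 - 4q_A - 2(q_J + q_U) = 0.
Juno's profit: π_J = (434 - 2Q)q_J - (101q_J). Setting ∂π_J/∂q_J = 0: 333 - 4q_J - 2(q_A + q_U) = 0.
Umbra's first-order condition: 282 - 4q_U - 2(q_A + q_J) = 0.
Summing all 3 equations gives 855 − 8Q = 0, hence Q = 855/8.
Back-substituting: q_A = (240 − 855/4)/2 = 105/8, q_J = (333 − 855/4)/2 = 477/8, q_U = (282 − 855/4)/2 = 273/8.
Total output Q = 855/8, so price P = 434 - 2·(855/8) = 881/4.

220.25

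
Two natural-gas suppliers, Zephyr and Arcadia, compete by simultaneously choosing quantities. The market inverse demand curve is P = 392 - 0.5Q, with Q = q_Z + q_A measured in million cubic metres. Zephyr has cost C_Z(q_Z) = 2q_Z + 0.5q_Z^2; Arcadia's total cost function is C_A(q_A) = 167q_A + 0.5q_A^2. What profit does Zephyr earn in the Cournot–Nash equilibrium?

31684

Zephyr's profit: π_Z = (392 - 0.5Q)q_Z - (2q_Z + (1/2)q_Z²). Setting ∂π_Z/∂q_Z = 0: 390 - 2q_Z - (1/2)(q_A) = 0.
Arcadia's first-order condition: 225 - 2q_A - (1/2)(q_Z) = 0.
Best responses: q_Z = (390 - (1/2)q_A)/2, q_A = (225 - (1/2)q_Z)/2.
Substituting one into the other gives q_Z = 178 and q_A = 68.
Price P = 392 - (1/2)·246 = 269.
Zephyr's profit: 269·178 - 2·178 - (1/2)·178² = 31684.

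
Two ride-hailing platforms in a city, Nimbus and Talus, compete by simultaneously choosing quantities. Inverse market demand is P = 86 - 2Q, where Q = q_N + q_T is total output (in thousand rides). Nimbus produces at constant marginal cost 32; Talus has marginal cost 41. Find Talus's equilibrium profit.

Nimbus's profit: π_N = (86 - 2Q)q_N - (32q_N). Setting ∂π_N/∂q_N = 0: 54 - 4q_N - 2(q_T) = 0.
Talus's first-order condition: 45 - 4q_T - 2(q_N) = 0.
Best responses: q_N = (54 - 2q_T)/4, q_T = (45 - 2q_N)/4.
Solving the pair: q_N = 21/2, q_T = 6.
Price P = 86 - 2·(33/2) = 53.
Talus's profit: (53 - 41)·6 = 72.

72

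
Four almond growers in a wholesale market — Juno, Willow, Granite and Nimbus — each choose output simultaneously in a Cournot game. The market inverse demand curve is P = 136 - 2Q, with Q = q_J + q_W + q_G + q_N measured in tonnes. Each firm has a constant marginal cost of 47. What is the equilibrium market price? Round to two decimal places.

64.80

Each firm earns π_i = (136 - 2Q)q_i - 47q_i.
Setting ∂π_i/∂q_i = 0 with rivals' quantities fixed: 89 - 4q_i - 2·Σ_{j≠i} q_j = 0.
By symmetry each firm produces the same amount; substituting Σ_{j≠i} q_j = 3q_i yields q_i = 89/10.
Total output Q = 178/5, so price P = 136 - 2·(178/5) = 324/5.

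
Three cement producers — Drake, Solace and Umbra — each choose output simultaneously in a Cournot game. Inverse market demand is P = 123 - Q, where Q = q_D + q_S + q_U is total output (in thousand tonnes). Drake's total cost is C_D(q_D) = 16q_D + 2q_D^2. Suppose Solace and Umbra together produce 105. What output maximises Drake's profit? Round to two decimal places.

With rivals' combined output fixed at 105, Drake's profit is π_D = (123 - 105 - q_D)q_D - (16q_D + 2q_D²) = (18 - q_D)q_D - (16q_D + 2q_D²).
∂π_D/∂q_D = 2 - 6q_D = 0, so q_D = 1/3.

0.33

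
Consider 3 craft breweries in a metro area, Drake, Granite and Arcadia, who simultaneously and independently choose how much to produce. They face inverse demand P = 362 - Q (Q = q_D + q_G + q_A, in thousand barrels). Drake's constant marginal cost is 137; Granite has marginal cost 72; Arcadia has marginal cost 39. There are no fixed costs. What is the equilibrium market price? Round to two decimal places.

Drake's profit: π_D = (362 - Q)q_D - (137q_D). Setting ∂π_D/∂q_D = 0: 225 - 2q_D - (q_G + q_A) = 0.
Granite's first-order condition: 290 - 2q_G - (q_D + q_A) = 0.
Arcadia's first-order condition: 323 - 2q_A - (q_D + q_G) = 0.
Adding the 3 conditions: 838 − 2Q − 2Q = 0, i.e. Q = 419/2.
Back-substituting: q_D = (225 − 419/2) = 31/2, q_G = (290 − 419/2) = 161/2, q_A = (323 − 419/2) = 227/2.
Total output Q = 419/2, so price P = 362 - 419/2 = 305/2.

152.50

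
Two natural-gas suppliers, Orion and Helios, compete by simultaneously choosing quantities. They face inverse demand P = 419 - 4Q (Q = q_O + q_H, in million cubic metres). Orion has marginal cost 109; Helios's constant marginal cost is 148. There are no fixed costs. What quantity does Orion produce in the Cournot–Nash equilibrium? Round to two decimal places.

Orion's profit: π_O = (419 - 4Q)q_O - (109q_O). Setting ∂π_O/∂q_O = 0: 310 - 8q_O - 4(q_H) = 0.
Helios's first-order condition: 271 - 8q_H - 4(q_O) = 0.
So q_O = (310 - 4q_H)/8 and q_H = (271 - 4q_O)/8.
Solving the pair: q_O = 349/12, q_H = 58/3.

29.08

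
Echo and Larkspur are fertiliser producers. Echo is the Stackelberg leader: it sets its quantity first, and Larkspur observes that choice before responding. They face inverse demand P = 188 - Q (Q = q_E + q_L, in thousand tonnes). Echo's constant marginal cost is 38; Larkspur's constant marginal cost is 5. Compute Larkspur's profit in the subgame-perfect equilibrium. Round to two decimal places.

Solve by backward induction. Given q_E, the follower Larkspur maximises π_L = (188 - q_E - q_L)q_L - 5q_L.
Setting the follower's marginal profit to zero, 183 - q_E - 2q_L = 0, i.e. q_L = (183 - q_E)/2.
Echo substitutes q_L(q_E) into its own profit: π_E = q_E(188 - q_E - (183 - q_E)/2) - 38q_E = (193/2 - (1/2)q_E)q_E - 38q_E.
Maximising: ∂π_E/∂q_E = 117/2 - q_E = 0, giving q_E = 117/2.
Then q_L = (183 - 117/2)/2 = 249/4.
Price P = 188 - 483/4 = 269/4.
Larkspur's profit: (269/4 - 5)·(249/4) = 3875.0625.

3875.06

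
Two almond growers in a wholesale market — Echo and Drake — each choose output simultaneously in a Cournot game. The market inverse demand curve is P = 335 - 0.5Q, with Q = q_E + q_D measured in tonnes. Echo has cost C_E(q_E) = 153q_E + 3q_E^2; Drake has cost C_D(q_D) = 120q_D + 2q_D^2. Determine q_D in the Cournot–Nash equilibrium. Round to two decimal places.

Echo's profit: π_E = (335 - 0.5Q)q_E - (153q_E + 3q_E²). Setting ∂π_E/∂q_E = 0: 182 - 7q_E - (1/2)(q_D) = 0.
Drake's profit: π_D = (335 - 0.5Q)q_D - (120q_D + 2q_D²). Setting ∂π_D/∂q_D = 0: 215 - 5q_D - (1/2)(q_E) = 0.
Best responses: q_E = (182 - (1/2)q_D)/7, q_D = (215 - (1/2)q_E)/5.
Substituting one into the other gives q_E = 23.0935 and q_D = 40.6906.

40.69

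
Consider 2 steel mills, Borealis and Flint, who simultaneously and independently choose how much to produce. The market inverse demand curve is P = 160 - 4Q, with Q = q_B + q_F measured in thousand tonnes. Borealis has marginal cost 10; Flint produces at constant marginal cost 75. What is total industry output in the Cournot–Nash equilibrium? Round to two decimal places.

Borealis's profit: π_B = (160 - 4Q)q_B - (10q_B). Setting ∂π_B/∂q_B = 0: 150 - 8q_B - 4(q_F) = 0.
Flint's profit: π_F = (160 - 4Q)q_F - (75q_F). Setting ∂π_F/∂q_F = 0: 85 - 8q_F - 4(q_B) = 0.
Rearranging gives the reaction functions q_B = (150 - 4q_F)/8 and q_F = (85 - 4q_B)/8.
Solving the pair: q_B = 215/12, q_F = 5/3.
Total output Q = 215/12 + 5/3 = 235/12.

19.58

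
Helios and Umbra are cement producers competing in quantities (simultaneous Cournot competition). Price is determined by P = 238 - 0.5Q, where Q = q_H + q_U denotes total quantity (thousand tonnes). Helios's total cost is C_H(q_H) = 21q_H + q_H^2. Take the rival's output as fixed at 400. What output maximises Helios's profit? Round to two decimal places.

5.67

With the rival's output fixed at 400, Helios's profit is π_H = (238 - (1/2)·400 - (1/2)q_H)q_H - (21q_H + q_H²) = (38 - (1/2)q_H)q_H - (21q_H + q_H²).
∂π_H/∂q_H = 17 - 3q_H = 0, so q_H = 17/3.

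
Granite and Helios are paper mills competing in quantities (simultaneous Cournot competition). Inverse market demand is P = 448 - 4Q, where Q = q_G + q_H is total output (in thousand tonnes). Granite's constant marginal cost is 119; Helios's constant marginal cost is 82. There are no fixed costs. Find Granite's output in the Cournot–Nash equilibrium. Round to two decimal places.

24.33

Granite's profit: π_G = (448 - 4Q)q_G - (119q_G). Setting ∂π_G/∂q_G = 0: 329 - 8q_G - 4(q_H) = 0.
Helios's first-order condition: 366 - 8q_H - 4(q_G) = 0.
Rearranging gives the reaction functions q_G = (329 - 4q_H)/8 and q_H = (366 - 4q_G)/8.
Substituting one into the other gives q_G = 73/3 and q_H = 403/12.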